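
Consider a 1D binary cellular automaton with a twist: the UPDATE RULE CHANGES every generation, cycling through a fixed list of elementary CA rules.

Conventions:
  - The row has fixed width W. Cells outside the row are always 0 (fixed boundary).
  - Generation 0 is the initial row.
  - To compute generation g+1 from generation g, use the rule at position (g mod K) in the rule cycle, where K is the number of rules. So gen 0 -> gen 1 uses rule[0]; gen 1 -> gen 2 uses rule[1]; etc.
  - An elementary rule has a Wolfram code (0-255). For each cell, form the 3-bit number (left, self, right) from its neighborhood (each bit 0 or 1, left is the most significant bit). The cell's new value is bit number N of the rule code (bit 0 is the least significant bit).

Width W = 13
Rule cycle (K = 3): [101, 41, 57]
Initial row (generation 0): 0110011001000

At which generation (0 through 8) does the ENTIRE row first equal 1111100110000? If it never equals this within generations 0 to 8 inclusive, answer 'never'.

Gen 0: 0110011001000
Gen 1 (rule 101): 0010001001011
Gen 2 (rule 41): 1000100000110
Gen 3 (rule 57): 0110011110101
Gen 4 (rule 101): 0010000011111
Gen 5 (rule 41): 1000111010000
Gen 6 (rule 57): 0110100101111
Gen 7 (rule 101): 0011100110001
Gen 8 (rule 41): 1010000100100

Answer: never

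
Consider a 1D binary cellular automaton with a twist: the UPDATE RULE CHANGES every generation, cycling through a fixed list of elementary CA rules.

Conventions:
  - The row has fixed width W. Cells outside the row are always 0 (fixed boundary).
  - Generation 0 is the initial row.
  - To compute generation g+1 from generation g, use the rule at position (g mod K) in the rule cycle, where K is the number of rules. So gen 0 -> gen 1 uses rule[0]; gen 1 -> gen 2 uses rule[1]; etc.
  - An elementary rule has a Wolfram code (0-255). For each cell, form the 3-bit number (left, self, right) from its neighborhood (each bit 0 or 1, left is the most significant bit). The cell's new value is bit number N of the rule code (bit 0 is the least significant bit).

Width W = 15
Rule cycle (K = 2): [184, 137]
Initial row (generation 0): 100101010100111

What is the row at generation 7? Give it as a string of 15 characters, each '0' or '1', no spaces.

Gen 0: 100101010100111
Gen 1 (rule 184): 010010101010110
Gen 2 (rule 137): 000000000000100
Gen 3 (rule 184): 000000000000010
Gen 4 (rule 137): 111111111111000
Gen 5 (rule 184): 111111111110100
Gen 6 (rule 137): 111111111100001
Gen 7 (rule 184): 111111111010000

Answer: 111111111010000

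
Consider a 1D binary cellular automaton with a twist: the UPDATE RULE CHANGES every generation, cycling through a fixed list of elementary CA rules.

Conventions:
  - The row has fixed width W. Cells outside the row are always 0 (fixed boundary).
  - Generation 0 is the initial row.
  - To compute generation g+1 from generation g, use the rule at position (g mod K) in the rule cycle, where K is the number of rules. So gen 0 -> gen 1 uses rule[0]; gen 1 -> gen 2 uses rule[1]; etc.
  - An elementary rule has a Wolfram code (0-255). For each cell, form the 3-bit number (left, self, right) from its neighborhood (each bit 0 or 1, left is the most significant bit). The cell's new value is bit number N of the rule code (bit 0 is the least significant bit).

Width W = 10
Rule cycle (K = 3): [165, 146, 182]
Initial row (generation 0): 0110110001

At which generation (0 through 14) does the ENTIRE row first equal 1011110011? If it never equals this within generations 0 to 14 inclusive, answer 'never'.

Gen 0: 0110110001
Gen 1 (rule 165): 0001000101
Gen 2 (rule 146): 0010101000
Gen 3 (rule 182): 0111111100
Gen 4 (rule 165): 0011111001
Gen 5 (rule 146): 0101110110
Gen 6 (rule 182): 1110101001
Gen 7 (rule 165): 0101111001
Gen 8 (rule 146): 1000110110
Gen 9 (rule 182): 1101001001
Gen 10 (rule 165): 0011001001
Gen 11 (rule 146): 0100110110
Gen 12 (rule 182): 1111001001
Gen 13 (rule 165): 0110001001
Gen 14 (rule 146): 1001010110

Answer: never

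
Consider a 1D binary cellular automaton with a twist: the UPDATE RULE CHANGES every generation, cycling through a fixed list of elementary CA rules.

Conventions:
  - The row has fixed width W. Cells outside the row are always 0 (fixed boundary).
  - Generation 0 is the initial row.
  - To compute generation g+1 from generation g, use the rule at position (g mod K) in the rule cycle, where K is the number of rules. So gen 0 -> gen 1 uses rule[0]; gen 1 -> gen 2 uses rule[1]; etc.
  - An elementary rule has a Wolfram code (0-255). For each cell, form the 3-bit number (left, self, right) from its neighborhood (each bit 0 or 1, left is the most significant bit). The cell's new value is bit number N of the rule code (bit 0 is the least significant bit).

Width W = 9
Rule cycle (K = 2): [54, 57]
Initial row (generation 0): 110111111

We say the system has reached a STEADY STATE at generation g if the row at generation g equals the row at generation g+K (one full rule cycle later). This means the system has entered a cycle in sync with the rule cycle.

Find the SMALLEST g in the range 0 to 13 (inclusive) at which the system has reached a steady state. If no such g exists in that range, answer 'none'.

Gen 0: 110111111
Gen 1 (rule 54): 001000000
Gen 2 (rule 57): 100111111
Gen 3 (rule 54): 111000000
Gen 4 (rule 57): 100111111
Gen 5 (rule 54): 111000000
Gen 6 (rule 57): 100111111
Gen 7 (rule 54): 111000000
Gen 8 (rule 57): 100111111
Gen 9 (rule 54): 111000000
Gen 10 (rule 57): 100111111
Gen 11 (rule 54): 111000000
Gen 12 (rule 57): 100111111
Gen 13 (rule 54): 111000000
Gen 14 (rule 57): 100111111
Gen 15 (rule 54): 111000000

Answer: 2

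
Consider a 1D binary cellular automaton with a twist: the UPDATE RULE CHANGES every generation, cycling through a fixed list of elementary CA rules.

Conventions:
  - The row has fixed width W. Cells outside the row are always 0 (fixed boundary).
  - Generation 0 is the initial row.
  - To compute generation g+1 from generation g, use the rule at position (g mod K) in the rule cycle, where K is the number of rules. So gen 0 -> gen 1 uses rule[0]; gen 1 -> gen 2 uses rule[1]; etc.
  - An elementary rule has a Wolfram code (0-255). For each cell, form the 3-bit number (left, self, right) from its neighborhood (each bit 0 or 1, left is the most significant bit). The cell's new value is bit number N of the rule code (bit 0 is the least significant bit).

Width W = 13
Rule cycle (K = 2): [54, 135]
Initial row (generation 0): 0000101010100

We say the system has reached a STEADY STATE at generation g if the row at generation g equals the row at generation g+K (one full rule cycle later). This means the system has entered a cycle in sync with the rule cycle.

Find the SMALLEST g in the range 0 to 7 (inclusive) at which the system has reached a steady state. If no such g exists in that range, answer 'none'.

Gen 0: 0000101010100
Gen 1 (rule 54): 0001111111110
Gen 2 (rule 135): 1110111111100
Gen 3 (rule 54): 0001000000010
Gen 4 (rule 135): 1111011111110
Gen 5 (rule 54): 0000100000001
Gen 6 (rule 135): 1111101111111
Gen 7 (rule 54): 0000010000000
Gen 8 (rule 135): 1111110111111
Gen 9 (rule 54): 0000001000000

Answer: none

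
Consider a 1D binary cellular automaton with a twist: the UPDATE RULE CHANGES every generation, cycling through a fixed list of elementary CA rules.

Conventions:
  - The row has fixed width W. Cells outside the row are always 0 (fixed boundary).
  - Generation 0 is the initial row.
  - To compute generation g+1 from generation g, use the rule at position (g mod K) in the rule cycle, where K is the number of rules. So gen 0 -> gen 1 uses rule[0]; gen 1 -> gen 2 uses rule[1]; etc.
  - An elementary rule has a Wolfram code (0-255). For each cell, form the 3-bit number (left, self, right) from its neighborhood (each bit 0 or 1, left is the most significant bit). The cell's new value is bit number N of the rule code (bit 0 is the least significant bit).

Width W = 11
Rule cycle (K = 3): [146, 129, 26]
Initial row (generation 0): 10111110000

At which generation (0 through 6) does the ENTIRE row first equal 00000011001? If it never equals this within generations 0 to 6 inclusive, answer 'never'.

Answer: 4

Derivation:
Gen 0: 10111110000
Gen 1 (rule 146): 00011101000
Gen 2 (rule 129): 11001000011
Gen 3 (rule 26): 10110100110
Gen 4 (rule 146): 00000011001
Gen 5 (rule 129): 11111000000
Gen 6 (rule 26): 10000100000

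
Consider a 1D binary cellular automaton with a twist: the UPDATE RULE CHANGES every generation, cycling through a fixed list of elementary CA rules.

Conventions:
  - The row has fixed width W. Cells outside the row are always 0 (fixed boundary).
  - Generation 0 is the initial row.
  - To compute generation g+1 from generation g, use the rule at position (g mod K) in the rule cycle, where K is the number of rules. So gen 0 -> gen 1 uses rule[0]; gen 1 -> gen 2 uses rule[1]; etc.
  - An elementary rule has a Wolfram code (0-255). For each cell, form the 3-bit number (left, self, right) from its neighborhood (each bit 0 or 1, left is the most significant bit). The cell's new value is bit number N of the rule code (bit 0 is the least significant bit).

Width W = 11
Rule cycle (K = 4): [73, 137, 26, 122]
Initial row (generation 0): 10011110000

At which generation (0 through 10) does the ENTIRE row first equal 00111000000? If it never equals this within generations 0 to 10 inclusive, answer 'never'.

Answer: never

Derivation:
Gen 0: 10011110000
Gen 1 (rule 73): 00010010111
Gen 2 (rule 137): 11000000110
Gen 3 (rule 26): 10100001101
Gen 4 (rule 122): 01010011110
Gen 5 (rule 73): 00000010010
Gen 6 (rule 137): 11111000000
Gen 7 (rule 26): 10000100000
Gen 8 (rule 122): 01001010000
Gen 9 (rule 73): 00000000111
Gen 10 (rule 137): 11111110110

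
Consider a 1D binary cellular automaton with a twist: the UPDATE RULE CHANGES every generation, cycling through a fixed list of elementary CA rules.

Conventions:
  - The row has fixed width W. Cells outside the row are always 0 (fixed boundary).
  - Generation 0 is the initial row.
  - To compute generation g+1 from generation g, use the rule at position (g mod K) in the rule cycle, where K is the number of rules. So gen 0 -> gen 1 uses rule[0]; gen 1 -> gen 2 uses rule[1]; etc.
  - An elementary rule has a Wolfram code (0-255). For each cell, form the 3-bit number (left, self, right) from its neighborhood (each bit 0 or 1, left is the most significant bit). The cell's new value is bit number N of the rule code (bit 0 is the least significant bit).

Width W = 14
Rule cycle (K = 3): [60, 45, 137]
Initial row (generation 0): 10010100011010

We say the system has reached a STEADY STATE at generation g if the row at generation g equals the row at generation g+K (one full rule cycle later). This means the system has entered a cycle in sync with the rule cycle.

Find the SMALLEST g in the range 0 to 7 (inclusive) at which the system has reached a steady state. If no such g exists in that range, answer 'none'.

Answer: none

Derivation:
Gen 0: 10010100011010
Gen 1 (rule 60): 11011110010111
Gen 2 (rule 45): 10110000011100
Gen 3 (rule 137): 00100111011001
Gen 4 (rule 60): 00110100110101
Gen 5 (rule 45): 10101100101111
Gen 6 (rule 137): 00001000001110
Gen 7 (rule 60): 00001100001001
Gen 8 (rule 45): 11101001101001
Gen 9 (rule 137): 11000001000000
Gen 10 (rule 60): 10100001100000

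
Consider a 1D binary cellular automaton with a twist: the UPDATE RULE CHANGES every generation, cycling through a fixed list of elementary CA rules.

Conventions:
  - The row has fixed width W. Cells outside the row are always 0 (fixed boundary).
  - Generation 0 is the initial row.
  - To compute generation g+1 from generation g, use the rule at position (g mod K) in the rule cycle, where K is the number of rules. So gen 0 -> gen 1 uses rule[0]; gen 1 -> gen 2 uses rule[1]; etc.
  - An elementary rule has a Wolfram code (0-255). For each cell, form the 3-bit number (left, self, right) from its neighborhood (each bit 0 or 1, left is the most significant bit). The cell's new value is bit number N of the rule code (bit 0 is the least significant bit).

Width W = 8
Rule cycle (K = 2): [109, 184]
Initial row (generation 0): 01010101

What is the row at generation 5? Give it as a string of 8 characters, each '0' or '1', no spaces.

Answer: 10101101

Derivation:
Gen 0: 01010101
Gen 1 (rule 109): 01111111
Gen 2 (rule 184): 01111110
Gen 3 (rule 109): 01000010
Gen 4 (rule 184): 00100001
Gen 5 (rule 109): 10101101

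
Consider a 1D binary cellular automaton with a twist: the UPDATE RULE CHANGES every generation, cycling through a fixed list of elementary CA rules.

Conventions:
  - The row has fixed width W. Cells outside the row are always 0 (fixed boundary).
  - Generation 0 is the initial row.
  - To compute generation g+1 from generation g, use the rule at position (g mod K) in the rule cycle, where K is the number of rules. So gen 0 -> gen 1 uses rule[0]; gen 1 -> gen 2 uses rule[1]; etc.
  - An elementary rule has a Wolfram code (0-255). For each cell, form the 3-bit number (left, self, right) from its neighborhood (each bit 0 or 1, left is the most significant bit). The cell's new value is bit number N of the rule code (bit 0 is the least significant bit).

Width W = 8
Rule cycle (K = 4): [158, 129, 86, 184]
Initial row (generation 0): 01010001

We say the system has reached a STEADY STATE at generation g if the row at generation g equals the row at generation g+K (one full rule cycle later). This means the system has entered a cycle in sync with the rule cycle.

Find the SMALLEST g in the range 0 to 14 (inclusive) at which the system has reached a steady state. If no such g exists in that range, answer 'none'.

Gen 0: 01010001
Gen 1 (rule 158): 11011011
Gen 2 (rule 129): 00000000
Gen 3 (rule 86): 00000000
Gen 4 (rule 184): 00000000
Gen 5 (rule 158): 00000000
Gen 6 (rule 129): 11111111
Gen 7 (rule 86): 00000001
Gen 8 (rule 184): 00000000
Gen 9 (rule 158): 00000000
Gen 10 (rule 129): 11111111
Gen 11 (rule 86): 00000001
Gen 12 (rule 184): 00000000
Gen 13 (rule 158): 00000000
Gen 14 (rule 129): 11111111
Gen 15 (rule 86): 00000001
Gen 16 (rule 184): 00000000
Gen 17 (rule 158): 00000000
Gen 18 (rule 129): 11111111

Answer: 4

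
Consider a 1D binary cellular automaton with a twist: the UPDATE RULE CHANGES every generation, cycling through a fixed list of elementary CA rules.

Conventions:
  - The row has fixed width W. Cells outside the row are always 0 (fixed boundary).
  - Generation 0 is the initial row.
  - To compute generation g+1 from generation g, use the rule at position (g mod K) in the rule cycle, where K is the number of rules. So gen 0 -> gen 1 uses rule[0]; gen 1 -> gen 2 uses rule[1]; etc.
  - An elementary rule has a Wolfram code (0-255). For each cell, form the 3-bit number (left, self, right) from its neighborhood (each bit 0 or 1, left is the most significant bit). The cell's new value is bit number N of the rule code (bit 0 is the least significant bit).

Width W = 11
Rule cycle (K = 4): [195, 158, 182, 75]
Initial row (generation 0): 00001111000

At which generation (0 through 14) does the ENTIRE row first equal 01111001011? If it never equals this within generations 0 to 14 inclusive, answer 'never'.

Answer: never

Derivation:
Gen 0: 00001111000
Gen 1 (rule 195): 11110111011
Gen 2 (rule 158): 11100110010
Gen 3 (rule 182): 01011001111
Gen 4 (rule 75): 10011011001
Gen 5 (rule 195): 00101001010
Gen 6 (rule 158): 01101111011
Gen 7 (rule 182): 10010110100
Gen 8 (rule 75): 00100110001
Gen 9 (rule 195): 11001010110
Gen 10 (rule 158): 10111010101
Gen 11 (rule 182): 11010111111
Gen 12 (rule 75): 11000100001
Gen 13 (rule 195): 01011001110
Gen 14 (rule 158): 11010111101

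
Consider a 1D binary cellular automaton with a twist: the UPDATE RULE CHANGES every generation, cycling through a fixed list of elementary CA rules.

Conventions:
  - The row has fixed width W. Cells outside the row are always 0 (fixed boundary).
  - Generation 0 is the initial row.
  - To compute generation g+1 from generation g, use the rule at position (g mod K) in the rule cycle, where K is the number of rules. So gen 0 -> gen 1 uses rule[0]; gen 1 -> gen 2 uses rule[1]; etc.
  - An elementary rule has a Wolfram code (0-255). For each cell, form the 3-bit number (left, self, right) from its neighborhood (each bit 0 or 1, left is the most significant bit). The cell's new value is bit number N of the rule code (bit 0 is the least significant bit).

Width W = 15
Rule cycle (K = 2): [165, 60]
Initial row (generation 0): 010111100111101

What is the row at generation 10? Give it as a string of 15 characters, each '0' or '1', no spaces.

Answer: 001100110001100

Derivation:
Gen 0: 010111100111101
Gen 1 (rule 165): 011011000011011
Gen 2 (rule 60): 010110100010110
Gen 3 (rule 165): 011001101011000
Gen 4 (rule 60): 010101011110100
Gen 5 (rule 165): 011111101101101
Gen 6 (rule 60): 010000011011011
Gen 7 (rule 165): 010111000100100
Gen 8 (rule 60): 011100100110110
Gen 9 (rule 165): 001000100001000
Gen 10 (rule 60): 001100110001100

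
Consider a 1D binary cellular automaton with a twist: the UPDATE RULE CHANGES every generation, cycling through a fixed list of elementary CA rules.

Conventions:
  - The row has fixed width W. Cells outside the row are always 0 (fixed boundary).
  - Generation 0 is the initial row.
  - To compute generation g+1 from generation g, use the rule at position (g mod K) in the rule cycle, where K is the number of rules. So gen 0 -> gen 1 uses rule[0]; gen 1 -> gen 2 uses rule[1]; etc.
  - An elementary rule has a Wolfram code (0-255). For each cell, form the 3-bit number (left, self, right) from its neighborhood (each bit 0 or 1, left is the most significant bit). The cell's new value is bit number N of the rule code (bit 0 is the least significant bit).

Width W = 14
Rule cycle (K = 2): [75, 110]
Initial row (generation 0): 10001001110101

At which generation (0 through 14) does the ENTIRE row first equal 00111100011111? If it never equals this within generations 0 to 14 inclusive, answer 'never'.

Gen 0: 10001001110101
Gen 1 (rule 75): 00110011010000
Gen 2 (rule 110): 01110111110000
Gen 3 (rule 75): 11010100010111
Gen 4 (rule 110): 11111100111101
Gen 5 (rule 75): 10000101100100
Gen 6 (rule 110): 10001111101100
Gen 7 (rule 75): 00111000101101
Gen 8 (rule 110): 01101001111111
Gen 9 (rule 75): 11100011000001
Gen 10 (rule 110): 10100111000011
Gen 11 (rule 75): 00001101011111
Gen 12 (rule 110): 00011111110001
Gen 13 (rule 75): 11110000010110
Gen 14 (rule 110): 10010000111110

Answer: never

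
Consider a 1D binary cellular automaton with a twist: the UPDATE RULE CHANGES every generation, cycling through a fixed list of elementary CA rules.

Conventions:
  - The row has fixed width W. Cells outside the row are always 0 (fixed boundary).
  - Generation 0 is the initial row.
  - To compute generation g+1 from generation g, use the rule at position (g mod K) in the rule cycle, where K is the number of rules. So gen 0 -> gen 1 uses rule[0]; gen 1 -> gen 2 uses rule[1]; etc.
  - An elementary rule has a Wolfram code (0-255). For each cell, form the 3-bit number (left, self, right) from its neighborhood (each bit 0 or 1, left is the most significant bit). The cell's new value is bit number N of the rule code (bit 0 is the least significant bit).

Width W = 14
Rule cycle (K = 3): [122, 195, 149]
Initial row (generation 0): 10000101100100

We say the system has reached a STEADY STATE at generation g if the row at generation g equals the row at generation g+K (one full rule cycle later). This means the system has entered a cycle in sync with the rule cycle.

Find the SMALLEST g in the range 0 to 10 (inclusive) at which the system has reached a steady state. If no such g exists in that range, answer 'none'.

Gen 0: 10000101100100
Gen 1 (rule 122): 01001011111010
Gen 2 (rule 195): 10010001111000
Gen 3 (rule 149): 11011100110111
Gen 4 (rule 122): 11110111111101
Gen 5 (rule 195): 01110011111100
Gen 6 (rule 149): 00101001111011
Gen 7 (rule 122): 01010111001111
Gen 8 (rule 195): 10000011010111
Gen 9 (rule 149): 11111000010010
Gen 10 (rule 122): 10001100101101
Gen 11 (rule 195): 00110101000100
Gen 12 (rule 149): 10000101110111
Gen 13 (rule 122): 01001011011101

Answer: none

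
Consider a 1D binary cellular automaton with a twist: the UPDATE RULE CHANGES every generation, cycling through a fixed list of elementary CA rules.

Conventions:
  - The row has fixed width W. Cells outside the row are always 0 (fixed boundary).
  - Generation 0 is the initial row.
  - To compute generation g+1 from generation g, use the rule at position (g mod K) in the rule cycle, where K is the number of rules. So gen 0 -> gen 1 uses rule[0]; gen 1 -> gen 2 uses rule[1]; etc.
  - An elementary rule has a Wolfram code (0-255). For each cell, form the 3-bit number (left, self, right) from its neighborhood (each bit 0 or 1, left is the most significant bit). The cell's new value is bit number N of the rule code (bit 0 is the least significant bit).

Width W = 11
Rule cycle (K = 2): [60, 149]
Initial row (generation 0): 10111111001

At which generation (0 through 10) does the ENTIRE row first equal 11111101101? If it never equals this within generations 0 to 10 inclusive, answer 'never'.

Answer: 10

Derivation:
Gen 0: 10111111001
Gen 1 (rule 60): 11100000101
Gen 2 (rule 149): 01011110101
Gen 3 (rule 60): 01110001111
Gen 4 (rule 149): 00101100110
Gen 5 (rule 60): 00111010101
Gen 6 (rule 149): 10010010101
Gen 7 (rule 60): 11011011111
Gen 8 (rule 149): 00000001110
Gen 9 (rule 60): 00000001001
Gen 10 (rule 149): 11111101101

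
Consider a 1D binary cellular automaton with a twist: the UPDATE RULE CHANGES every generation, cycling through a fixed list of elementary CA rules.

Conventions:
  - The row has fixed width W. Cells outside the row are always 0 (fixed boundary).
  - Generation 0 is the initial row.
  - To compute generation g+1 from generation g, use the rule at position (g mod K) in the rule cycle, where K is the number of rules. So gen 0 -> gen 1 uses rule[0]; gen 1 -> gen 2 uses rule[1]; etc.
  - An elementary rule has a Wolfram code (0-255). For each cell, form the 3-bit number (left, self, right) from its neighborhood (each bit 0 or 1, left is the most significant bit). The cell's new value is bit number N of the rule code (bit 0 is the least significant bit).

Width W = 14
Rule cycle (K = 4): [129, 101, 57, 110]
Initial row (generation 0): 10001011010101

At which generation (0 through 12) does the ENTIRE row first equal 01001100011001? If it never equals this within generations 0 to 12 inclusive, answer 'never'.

Answer: never

Derivation:
Gen 0: 10001011010101
Gen 1 (rule 129): 00100000000000
Gen 2 (rule 101): 10101111111111
Gen 3 (rule 57): 01011000000000
Gen 4 (rule 110): 11111000000000
Gen 5 (rule 129): 01110011111111
Gen 6 (rule 101): 00010000000001
Gen 7 (rule 57): 11001111111100
Gen 8 (rule 110): 11011000000100
Gen 9 (rule 129): 00000011110001
Gen 10 (rule 101): 11111000010101
Gen 11 (rule 57): 10000111001010
Gen 12 (rule 110): 10001101011110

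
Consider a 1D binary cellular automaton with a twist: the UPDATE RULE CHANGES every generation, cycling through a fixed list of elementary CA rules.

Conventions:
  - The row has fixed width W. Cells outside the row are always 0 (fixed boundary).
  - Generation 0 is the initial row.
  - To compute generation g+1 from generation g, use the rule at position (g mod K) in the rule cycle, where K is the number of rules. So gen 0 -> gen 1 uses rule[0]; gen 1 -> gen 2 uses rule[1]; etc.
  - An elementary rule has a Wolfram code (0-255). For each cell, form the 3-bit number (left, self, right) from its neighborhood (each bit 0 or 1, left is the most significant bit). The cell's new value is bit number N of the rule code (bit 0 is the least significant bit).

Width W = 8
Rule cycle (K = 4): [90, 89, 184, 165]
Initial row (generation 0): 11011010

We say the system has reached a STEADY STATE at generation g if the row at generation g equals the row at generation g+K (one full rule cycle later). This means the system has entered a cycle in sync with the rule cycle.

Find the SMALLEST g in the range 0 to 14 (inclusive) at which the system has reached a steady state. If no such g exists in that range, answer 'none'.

Answer: none

Derivation:
Gen 0: 11011010
Gen 1 (rule 90): 11011001
Gen 2 (rule 89): 11011100
Gen 3 (rule 184): 10111010
Gen 4 (rule 165): 11010110
Gen 5 (rule 90): 11000111
Gen 6 (rule 89): 11110101
Gen 7 (rule 184): 11101010
Gen 8 (rule 165): 01011110
Gen 9 (rule 90): 10010011
Gen 10 (rule 89): 01001011
Gen 11 (rule 184): 00100110
Gen 12 (rule 165): 10100000
Gen 13 (rule 90): 00010000
Gen 14 (rule 89): 11001111
Gen 15 (rule 184): 10101110
Gen 16 (rule 165): 11110100
Gen 17 (rule 90): 10010010
Gen 18 (rule 89): 01001001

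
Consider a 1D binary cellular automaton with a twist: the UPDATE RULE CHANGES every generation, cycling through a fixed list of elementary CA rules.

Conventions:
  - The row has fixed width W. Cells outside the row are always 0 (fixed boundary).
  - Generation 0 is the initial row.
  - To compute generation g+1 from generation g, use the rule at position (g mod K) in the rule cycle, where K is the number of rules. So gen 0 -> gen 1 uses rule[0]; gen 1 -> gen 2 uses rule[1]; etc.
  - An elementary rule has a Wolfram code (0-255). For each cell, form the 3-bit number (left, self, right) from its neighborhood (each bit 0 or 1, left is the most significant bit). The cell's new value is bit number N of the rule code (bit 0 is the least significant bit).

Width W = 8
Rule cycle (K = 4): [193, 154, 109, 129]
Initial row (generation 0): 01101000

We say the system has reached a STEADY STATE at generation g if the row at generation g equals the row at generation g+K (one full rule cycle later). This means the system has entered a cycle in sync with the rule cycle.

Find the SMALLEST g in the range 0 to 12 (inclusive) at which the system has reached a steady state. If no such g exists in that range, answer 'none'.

Answer: none

Derivation:
Gen 0: 01101000
Gen 1 (rule 193): 00100011
Gen 2 (rule 154): 01010110
Gen 3 (rule 109): 01111110
Gen 4 (rule 129): 00111100
Gen 5 (rule 193): 10011101
Gen 6 (rule 154): 01111000
Gen 7 (rule 109): 01001011
Gen 8 (rule 129): 00000000
Gen 9 (rule 193): 11111111
Gen 10 (rule 154): 11111110
Gen 11 (rule 109): 10000010
Gen 12 (rule 129): 00111000
Gen 13 (rule 193): 10011011
Gen 14 (rule 154): 01110010
Gen 15 (rule 109): 01010010
Gen 16 (rule 129): 00000000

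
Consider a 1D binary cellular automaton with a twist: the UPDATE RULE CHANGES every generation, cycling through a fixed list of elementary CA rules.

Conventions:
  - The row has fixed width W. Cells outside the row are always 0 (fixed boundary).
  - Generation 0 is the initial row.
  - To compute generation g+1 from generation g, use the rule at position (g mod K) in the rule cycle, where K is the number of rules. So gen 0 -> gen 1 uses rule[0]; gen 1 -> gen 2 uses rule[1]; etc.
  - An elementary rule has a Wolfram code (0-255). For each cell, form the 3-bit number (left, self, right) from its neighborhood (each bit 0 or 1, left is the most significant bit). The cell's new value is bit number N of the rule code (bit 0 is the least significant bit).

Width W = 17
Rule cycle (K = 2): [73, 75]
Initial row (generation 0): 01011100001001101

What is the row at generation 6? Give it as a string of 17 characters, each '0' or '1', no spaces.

Gen 0: 01011100001001101
Gen 1 (rule 73): 00010101100001100
Gen 2 (rule 75): 11100001101111101
Gen 3 (rule 73): 10101101101000100
Gen 4 (rule 75): 00001101100011001
Gen 5 (rule 73): 11101101101011000
Gen 6 (rule 75): 10101101100011011

Answer: 10101101100011011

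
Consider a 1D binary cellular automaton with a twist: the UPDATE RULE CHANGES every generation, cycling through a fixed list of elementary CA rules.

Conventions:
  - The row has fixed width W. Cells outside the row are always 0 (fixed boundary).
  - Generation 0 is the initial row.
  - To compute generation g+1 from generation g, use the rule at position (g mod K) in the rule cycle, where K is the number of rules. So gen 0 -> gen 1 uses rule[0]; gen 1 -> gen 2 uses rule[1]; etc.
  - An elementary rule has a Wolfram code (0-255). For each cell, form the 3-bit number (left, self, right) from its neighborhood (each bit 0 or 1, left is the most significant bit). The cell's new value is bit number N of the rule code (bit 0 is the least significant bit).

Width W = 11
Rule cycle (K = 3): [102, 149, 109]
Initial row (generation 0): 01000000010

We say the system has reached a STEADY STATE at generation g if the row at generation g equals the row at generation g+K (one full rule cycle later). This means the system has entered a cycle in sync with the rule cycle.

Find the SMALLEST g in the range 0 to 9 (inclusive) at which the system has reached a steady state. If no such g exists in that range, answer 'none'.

Gen 0: 01000000010
Gen 1 (rule 102): 11000000110
Gen 2 (rule 149): 00111110001
Gen 3 (rule 109): 10100010101
Gen 4 (rule 102): 11100111111
Gen 5 (rule 149): 01010011110
Gen 6 (rule 109): 01110010010
Gen 7 (rule 102): 10010110110
Gen 8 (rule 149): 11010000001
Gen 9 (rule 109): 11110111101
Gen 10 (rule 102): 00011000111
Gen 11 (rule 149): 11000110010
Gen 12 (rule 109): 11010110010

Answer: none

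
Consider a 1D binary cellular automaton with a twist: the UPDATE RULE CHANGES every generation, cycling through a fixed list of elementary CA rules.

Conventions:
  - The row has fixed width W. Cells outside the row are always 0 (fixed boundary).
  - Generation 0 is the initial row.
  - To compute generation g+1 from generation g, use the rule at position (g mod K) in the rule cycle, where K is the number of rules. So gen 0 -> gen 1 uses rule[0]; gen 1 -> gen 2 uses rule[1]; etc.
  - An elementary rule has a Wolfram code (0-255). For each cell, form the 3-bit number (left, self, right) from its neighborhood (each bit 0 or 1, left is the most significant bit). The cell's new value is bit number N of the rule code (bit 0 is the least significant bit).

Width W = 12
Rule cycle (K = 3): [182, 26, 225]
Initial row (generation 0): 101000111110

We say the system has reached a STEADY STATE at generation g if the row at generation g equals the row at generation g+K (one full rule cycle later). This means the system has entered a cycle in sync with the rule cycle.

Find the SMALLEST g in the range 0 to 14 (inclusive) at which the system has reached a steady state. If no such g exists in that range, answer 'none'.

Gen 0: 101000111110
Gen 1 (rule 182): 111101011101
Gen 2 (rule 26): 100000010000
Gen 3 (rule 225): 001111000111
Gen 4 (rule 182): 010110101010
Gen 5 (rule 26): 100100000001
Gen 6 (rule 225): 000001111100
Gen 7 (rule 182): 000010111010
Gen 8 (rule 26): 000100100001
Gen 9 (rule 225): 110000001100
Gen 10 (rule 182): 001000010010
Gen 11 (rule 26): 010100101101
Gen 12 (rule 225): 001000010110
Gen 13 (rule 182): 011100111001
Gen 14 (rule 26): 110011100110
Gen 15 (rule 225): 010001100010
Gen 16 (rule 182): 111010010111
Gen 17 (rule 26): 100001100100

Answer: none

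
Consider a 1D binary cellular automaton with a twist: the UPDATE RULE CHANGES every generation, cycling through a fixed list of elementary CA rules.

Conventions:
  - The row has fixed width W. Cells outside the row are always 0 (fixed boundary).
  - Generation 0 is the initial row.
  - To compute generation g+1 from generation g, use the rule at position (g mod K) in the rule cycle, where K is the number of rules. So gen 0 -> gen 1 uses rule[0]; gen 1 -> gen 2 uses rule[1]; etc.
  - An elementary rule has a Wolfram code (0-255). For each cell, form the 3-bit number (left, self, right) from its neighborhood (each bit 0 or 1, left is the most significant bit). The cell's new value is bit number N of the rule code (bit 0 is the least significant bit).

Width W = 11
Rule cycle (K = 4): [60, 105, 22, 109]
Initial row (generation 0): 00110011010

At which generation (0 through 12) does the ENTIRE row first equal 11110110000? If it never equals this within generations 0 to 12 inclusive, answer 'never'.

Answer: never

Derivation:
Gen 0: 00110011010
Gen 1 (rule 60): 00101010111
Gen 2 (rule 105): 10010101101
Gen 3 (rule 22): 11110100001
Gen 4 (rule 109): 10011101101
Gen 5 (rule 60): 11010011011
Gen 6 (rule 105): 11100011111
Gen 7 (rule 22): 00010100000
Gen 8 (rule 109): 11011101111
Gen 9 (rule 60): 10110011000
Gen 10 (rule 105): 01110011011
Gen 11 (rule 22): 10001100000
Gen 12 (rule 109): 10101101111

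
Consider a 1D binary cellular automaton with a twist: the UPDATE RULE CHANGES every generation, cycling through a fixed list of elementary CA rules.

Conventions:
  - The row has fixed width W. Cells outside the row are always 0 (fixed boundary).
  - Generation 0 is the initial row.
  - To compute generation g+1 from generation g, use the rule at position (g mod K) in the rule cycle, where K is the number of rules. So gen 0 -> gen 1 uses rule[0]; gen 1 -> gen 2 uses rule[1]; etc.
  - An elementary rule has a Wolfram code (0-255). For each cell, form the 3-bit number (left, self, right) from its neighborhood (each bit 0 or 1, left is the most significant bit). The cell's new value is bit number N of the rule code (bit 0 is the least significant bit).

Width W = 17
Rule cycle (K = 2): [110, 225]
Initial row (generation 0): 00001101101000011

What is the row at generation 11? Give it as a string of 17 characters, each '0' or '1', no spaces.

Answer: 11001111111001000

Derivation:
Gen 0: 00001101101000011
Gen 1 (rule 110): 00011111111000111
Gen 2 (rule 225): 11001111111010011
Gen 3 (rule 110): 11011000001110111
Gen 4 (rule 225): 01101011100111011
Gen 5 (rule 110): 11111110101101111
Gen 6 (rule 225): 01111111010110111
Gen 7 (rule 110): 11000001111111101
Gen 8 (rule 225): 01011100111111110
Gen 9 (rule 110): 11110101100000010
Gen 10 (rule 225): 01111010101111000
Gen 11 (rule 110): 11001111111001000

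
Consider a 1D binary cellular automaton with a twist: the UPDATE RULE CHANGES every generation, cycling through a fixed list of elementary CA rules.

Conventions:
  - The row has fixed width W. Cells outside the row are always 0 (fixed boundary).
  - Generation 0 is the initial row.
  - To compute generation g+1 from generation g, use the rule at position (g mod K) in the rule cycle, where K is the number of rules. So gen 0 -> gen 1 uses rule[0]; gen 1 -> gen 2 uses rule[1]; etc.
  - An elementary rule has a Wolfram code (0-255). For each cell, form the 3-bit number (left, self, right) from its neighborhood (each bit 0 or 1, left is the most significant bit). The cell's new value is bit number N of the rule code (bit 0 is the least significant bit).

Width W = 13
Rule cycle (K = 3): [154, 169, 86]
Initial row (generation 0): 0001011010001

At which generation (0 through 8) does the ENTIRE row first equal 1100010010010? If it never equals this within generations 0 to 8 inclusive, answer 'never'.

Answer: 7

Derivation:
Gen 0: 0001011010001
Gen 1 (rule 154): 0010010001010
Gen 2 (rule 169): 1000000100100
Gen 3 (rule 86): 1100001111110
Gen 4 (rule 154): 1010011111101
Gen 5 (rule 169): 0100011111010
Gen 6 (rule 86): 1110100001011
Gen 7 (rule 154): 1100010010010
Gen 8 (rule 169): 1001000000000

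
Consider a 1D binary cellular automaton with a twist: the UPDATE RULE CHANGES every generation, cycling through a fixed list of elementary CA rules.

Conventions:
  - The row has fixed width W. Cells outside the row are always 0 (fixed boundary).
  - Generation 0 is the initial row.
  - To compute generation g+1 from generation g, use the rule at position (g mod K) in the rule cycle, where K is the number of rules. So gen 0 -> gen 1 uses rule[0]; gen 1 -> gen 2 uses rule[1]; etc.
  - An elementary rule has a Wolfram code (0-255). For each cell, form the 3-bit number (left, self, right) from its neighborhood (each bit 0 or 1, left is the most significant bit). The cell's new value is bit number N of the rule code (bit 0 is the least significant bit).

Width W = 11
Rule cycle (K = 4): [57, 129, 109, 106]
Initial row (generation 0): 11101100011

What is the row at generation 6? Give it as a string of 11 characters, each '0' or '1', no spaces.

Answer: 00111111001

Derivation:
Gen 0: 11101100011
Gen 1 (rule 57): 10011011010
Gen 2 (rule 129): 00000000000
Gen 3 (rule 109): 11111111111
Gen 4 (rule 106): 10000000001
Gen 5 (rule 57): 01111111100
Gen 6 (rule 129): 00111111001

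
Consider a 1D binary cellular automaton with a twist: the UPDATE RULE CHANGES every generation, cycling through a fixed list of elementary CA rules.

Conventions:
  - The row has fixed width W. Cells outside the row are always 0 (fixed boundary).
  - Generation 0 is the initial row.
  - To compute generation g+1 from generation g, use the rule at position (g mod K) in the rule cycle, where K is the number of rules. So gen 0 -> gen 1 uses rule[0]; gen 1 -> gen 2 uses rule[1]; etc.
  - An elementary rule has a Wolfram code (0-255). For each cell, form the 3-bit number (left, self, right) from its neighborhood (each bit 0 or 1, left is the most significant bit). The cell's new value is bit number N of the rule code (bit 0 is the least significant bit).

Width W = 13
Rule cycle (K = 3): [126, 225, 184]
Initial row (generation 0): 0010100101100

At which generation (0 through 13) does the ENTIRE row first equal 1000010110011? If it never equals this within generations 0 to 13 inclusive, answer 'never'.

Answer: never

Derivation:
Gen 0: 0010100101100
Gen 1 (rule 126): 0111111111110
Gen 2 (rule 225): 0011111111110
Gen 3 (rule 184): 0011111111101
Gen 4 (rule 126): 0110000000111
Gen 5 (rule 225): 0010111110011
Gen 6 (rule 184): 0001111101010
Gen 7 (rule 126): 0011000111111
Gen 8 (rule 225): 1001010011111
Gen 9 (rule 184): 0100101011110
Gen 10 (rule 126): 1111111110011
Gen 11 (rule 225): 0111111110001
Gen 12 (rule 184): 0111111101000
Gen 13 (rule 126): 1100000111100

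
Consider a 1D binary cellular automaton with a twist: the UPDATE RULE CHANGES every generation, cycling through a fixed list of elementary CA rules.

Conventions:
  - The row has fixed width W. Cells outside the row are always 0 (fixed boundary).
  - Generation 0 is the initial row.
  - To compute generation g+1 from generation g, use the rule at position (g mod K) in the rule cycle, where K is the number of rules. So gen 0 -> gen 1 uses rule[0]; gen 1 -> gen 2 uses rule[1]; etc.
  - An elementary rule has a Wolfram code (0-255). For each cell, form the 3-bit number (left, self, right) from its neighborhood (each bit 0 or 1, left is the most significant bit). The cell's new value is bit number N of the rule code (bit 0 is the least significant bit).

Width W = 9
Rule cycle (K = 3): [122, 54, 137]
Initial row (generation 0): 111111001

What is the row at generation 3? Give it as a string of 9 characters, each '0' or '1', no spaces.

Gen 0: 111111001
Gen 1 (rule 122): 100001110
Gen 2 (rule 54): 110010001
Gen 3 (rule 137): 100000100

Answer: 100000100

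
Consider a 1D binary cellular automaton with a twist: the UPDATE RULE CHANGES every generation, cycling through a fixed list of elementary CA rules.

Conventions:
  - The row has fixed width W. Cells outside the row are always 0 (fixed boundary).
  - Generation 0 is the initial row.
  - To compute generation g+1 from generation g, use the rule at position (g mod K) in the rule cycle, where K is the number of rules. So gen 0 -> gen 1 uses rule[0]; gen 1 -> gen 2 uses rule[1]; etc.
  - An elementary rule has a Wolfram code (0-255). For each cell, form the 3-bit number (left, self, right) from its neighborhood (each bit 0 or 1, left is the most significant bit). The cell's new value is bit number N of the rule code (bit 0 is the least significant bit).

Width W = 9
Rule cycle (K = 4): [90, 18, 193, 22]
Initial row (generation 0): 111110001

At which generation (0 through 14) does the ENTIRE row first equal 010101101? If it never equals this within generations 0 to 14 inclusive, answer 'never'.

Answer: 14

Derivation:
Gen 0: 111110001
Gen 1 (rule 90): 100011010
Gen 2 (rule 18): 010100001
Gen 3 (rule 193): 000001100
Gen 4 (rule 22): 000010010
Gen 5 (rule 90): 000101101
Gen 6 (rule 18): 001000000
Gen 7 (rule 193): 100011111
Gen 8 (rule 22): 110100000
Gen 9 (rule 90): 110010000
Gen 10 (rule 18): 001101000
Gen 11 (rule 193): 100100011
Gen 12 (rule 22): 111110100
Gen 13 (rule 90): 100010010
Gen 14 (rule 18): 010101101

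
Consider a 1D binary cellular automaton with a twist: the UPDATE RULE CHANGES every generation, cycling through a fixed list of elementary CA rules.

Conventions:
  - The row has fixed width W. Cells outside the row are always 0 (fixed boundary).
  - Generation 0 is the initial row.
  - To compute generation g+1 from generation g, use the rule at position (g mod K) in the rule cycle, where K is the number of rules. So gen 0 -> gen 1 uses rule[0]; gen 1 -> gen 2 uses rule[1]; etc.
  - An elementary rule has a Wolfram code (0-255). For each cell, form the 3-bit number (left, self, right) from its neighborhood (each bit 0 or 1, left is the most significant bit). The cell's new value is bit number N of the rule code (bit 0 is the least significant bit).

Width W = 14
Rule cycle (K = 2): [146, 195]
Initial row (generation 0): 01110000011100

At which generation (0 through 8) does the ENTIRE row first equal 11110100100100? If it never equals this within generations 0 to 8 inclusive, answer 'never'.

Gen 0: 01110000011100
Gen 1 (rule 146): 10101000101010
Gen 2 (rule 195): 00000011000000
Gen 3 (rule 146): 00000100100000
Gen 4 (rule 195): 11111001001111
Gen 5 (rule 146): 01110110110110
Gen 6 (rule 195): 10110010010010
Gen 7 (rule 146): 00001101101101
Gen 8 (rule 195): 11110100100100

Answer: 8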